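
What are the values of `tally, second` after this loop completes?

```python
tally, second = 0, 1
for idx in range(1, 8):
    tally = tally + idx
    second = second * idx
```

Let's trace through this code step by step.

Initialize: tally = 0
Initialize: second = 1
Entering loop: for idx in range(1, 8):
After iteration 1: idx = 1, tally = 1, second = 1
After iteration 2: idx = 2, tally = 3, second = 2
After iteration 3: idx = 3, tally = 6, second = 6
After iteration 4: idx = 4, tally = 10, second = 24
After iteration 5: idx = 5, tally = 15, second = 120
After iteration 6: idx = 6, tally = 21, second = 720
After iteration 7: idx = 7, tally = 28, second = 5040
Loop ends.

Final answer: 28, 5040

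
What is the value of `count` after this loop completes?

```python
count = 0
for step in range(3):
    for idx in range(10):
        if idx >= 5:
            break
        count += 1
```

Let's trace through this code step by step.

Initialize: count = 0
Entering loop: for step in range(3):
After iteration 1: step = 0, count = 5
After iteration 2: step = 1, count = 10
After iteration 3: step = 2, count = 15
Loop ends.

Final answer: 15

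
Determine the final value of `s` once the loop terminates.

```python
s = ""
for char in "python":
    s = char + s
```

Let's trace through this code step by step.

Initialize: s = ''
Entering loop: for char in "python":
After iteration 1: char = 'p', s = 'p'
After iteration 2: char = 'y', s = 'yp'
After iteration 3: char = 't', s = 'typ'
After iteration 4: char = 'h', s = 'htyp'
After iteration 5: char = 'o', s = 'ohtyp'
After iteration 6: char = 'n', s = 'nohtyp'
Loop ends.

Final answer: 'nohtyp'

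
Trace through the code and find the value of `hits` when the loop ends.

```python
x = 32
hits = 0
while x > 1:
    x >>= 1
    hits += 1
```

Let's trace through this code step by step.

Initialize: x = 32
Initialize: hits = 0
Entering loop: while x > 1:
After iteration 1: x = 16, hits = 1
After iteration 2: x = 8, hits = 2
After iteration 3: x = 4, hits = 3
After iteration 4: x = 2, hits = 4
After iteration 5: x = 1, hits = 5
Loop ends.

Final answer: 5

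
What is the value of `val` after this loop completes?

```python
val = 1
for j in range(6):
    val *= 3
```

Let's trace through this code step by step.

Initialize: val = 1
Entering loop: for j in range(6):
After iteration 1: j = 0, val = 3
After iteration 2: j = 1, val = 9
After iteration 3: j = 2, val = 27
After iteration 4: j = 3, val = 81
After iteration 5: j = 4, val = 243
After iteration 6: j = 5, val = 729
Loop ends.

Final answer: 729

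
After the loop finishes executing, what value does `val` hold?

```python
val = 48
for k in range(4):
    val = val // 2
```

Let's trace through this code step by step.

Initialize: val = 48
Entering loop: for k in range(4):
After iteration 1: k = 0, val = 24
After iteration 2: k = 1, val = 12
After iteration 3: k = 2, val = 6
After iteration 4: k = 3, val = 3
Loop ends.

Final answer: 3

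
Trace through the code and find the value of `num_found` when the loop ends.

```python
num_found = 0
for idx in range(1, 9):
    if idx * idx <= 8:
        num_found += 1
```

Let's trace through this code step by step.

Initialize: num_found = 0
Entering loop: for idx in range(1, 9):
After iteration 1: idx = 1, num_found = 1
After iteration 2: idx = 2, num_found = 2
After iteration 3: idx = 3, num_found = 2
After iteration 4: idx = 4, num_found = 2
After iteration 5: idx = 5, num_found = 2
After iteration 6: idx = 6, num_found = 2
After iteration 7: idx = 7, num_found = 2
After iteration 8: idx = 8, num_found = 2
Loop ends.

Final answer: 2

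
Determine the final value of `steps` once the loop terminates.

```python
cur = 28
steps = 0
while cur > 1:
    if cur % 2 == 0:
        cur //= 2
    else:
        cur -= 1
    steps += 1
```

Let's trace through this code step by step.

Initialize: cur = 28
Initialize: steps = 0
Entering loop: while cur > 1:
After iteration 1: cur = 14, steps = 1
After iteration 2: cur = 7, steps = 2
After iteration 3: cur = 6, steps = 3
After iteration 4: cur = 3, steps = 4
After iteration 5: cur = 2, steps = 5
After iteration 6: cur = 1, steps = 6
Loop ends.

Final answer: 6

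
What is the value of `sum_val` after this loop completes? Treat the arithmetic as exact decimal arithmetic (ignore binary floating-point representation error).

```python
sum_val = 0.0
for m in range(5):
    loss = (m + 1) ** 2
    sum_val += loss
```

Let's trace through this code step by step.

Initialize: sum_val = 0.0
Entering loop: for m in range(5):
After iteration 1: m = 0, sum_val = 1.0, loss = 1
After iteration 2: m = 1, sum_val = 5.0, loss = 4
After iteration 3: m = 2, sum_val = 14.0, loss = 9
After iteration 4: m = 3, sum_val = 30.0, loss = 16
After iteration 5: m = 4, sum_val = 55.0, loss = 25
Loop ends.

Final answer: 55.0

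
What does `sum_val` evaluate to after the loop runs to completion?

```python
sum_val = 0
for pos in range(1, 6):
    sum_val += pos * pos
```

Let's trace through this code step by step.

Initialize: sum_val = 0
Entering loop: for pos in range(1, 6):
After iteration 1: pos = 1, sum_val = 1
After iteration 2: pos = 2, sum_val = 5
After iteration 3: pos = 3, sum_val = 14
After iteration 4: pos = 4, sum_val = 30
After iteration 5: pos = 5, sum_val = 55
Loop ends.

Final answer: 55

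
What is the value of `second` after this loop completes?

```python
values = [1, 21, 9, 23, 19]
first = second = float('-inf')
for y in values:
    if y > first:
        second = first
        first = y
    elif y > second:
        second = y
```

Let's trace through this code step by step.

Initialize: values = [1, 21, 9, 23, 19]
Initialize: first = -inf
Initialize: second = -inf
Entering loop: for y in values:
After iteration 1: y = 1, first = 1, second = -inf
After iteration 2: y = 21, first = 21, second = 1
After iteration 3: y = 9, first = 21, second = 9
After iteration 4: y = 23, first = 23, second = 21
After iteration 5: y = 19, first = 23, second = 21
Loop ends.

Final answer: 21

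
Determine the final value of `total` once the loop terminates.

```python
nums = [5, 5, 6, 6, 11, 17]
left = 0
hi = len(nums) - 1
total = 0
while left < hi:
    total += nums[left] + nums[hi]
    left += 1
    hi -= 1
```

Let's trace through this code step by step.

Initialize: nums = [5, 5, 6, 6, 11, 17]
Initialize: left = 0
Initialize: hi = 5
Initialize: total = 0
Entering loop: while left < hi:
After iteration 1: left = 1, hi = 4, total = 22
After iteration 2: left = 2, hi = 3, total = 38
After iteration 3: left = 3, hi = 2, total = 50
Loop ends.

Final answer: 50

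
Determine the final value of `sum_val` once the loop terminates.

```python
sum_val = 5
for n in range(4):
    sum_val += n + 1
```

Let's trace through this code step by step.

Initialize: sum_val = 5
Entering loop: for n in range(4):
After iteration 1: n = 0, sum_val = 6
After iteration 2: n = 1, sum_val = 8
After iteration 3: n = 2, sum_val = 11
After iteration 4: n = 3, sum_val = 15
Loop ends.

Final answer: 15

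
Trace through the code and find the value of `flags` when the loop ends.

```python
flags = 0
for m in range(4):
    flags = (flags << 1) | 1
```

Let's trace through this code step by step.

Initialize: flags = 0
Entering loop: for m in range(4):
After iteration 1: m = 0, flags = 1
After iteration 2: m = 1, flags = 3
After iteration 3: m = 2, flags = 7
After iteration 4: m = 3, flags = 15
Loop ends.

Final answer: 15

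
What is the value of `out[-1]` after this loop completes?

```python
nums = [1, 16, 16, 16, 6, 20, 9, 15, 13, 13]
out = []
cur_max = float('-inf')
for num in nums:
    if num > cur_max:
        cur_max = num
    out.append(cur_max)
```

Let's trace through this code step by step.

Initialize: nums = [1, 16, 16, 16, 6, 20, 9, 15, 13, 13]
Initialize: out = []
Initialize: cur_max = -inf
Entering loop: for num in nums:
After iteration 1: num = 1, out = [1], cur_max = 1
After iteration 2: num = 16, out = [1, 16], cur_max = 16
After iteration 3: num = 16, out = [1, 16, 16], cur_max = 16
After iteration 4: num = 16, out = [1, 16, 16, 16], cur_max = 16
After iteration 5: num = 6, out = [1, 16, 16, 16, 16], cur_max = 16
After iteration 6: num = 20, out = [1, 16, 16, 16, 16, 20], cur_max = 20
After iteration 7: num = 9, out = [1, 16, 16, 16, 16, 20, 20], cur_max = 20
After iteration 8: num = 15, out = [1, 16, 16, 16, 16, 20, 20, 20], cur_max = 20
After iteration 9: num = 13, out = [1, 16, 16, 16, 16, 20, 20, 20, 20], cur_max = 20
After iteration 10: num = 13, out = [1, 16, 16, 16, 16, 20, 20, 20, 20, 20], cur_max = 20
Loop ends.
out[-1] = 20

Final answer: 20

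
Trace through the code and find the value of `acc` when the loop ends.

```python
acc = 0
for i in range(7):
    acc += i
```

Let's trace through this code step by step.

Initialize: acc = 0
Entering loop: for i in range(7):
After iteration 1: i = 0, acc = 0
After iteration 2: i = 1, acc = 1
After iteration 3: i = 2, acc = 3
After iteration 4: i = 3, acc = 6
After iteration 5: i = 4, acc = 10
After iteration 6: i = 5, acc = 15
After iteration 7: i = 6, acc = 21
Loop ends.

Final answer: 21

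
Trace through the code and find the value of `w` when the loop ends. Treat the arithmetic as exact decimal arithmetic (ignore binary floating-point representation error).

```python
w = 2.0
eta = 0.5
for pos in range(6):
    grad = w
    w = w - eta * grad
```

Let's trace through this code step by step.

Initialize: w = 2.0
Initialize: eta = 0.5
Entering loop: for pos in range(6):
After iteration 1: pos = 0, w = 1.0, grad = 2.0
After iteration 2: pos = 1, w = 0.5, grad = 1.0
After iteration 3: pos = 2, w = 0.25, grad = 0.5
After iteration 4: pos = 3, w = 0.125, grad = 0.25
After iteration 5: pos = 4, w = 0.0625, grad = 0.125
After iteration 6: pos = 5, w = 0.03125, grad = 0.0625
Loop ends.

Final answer: 0.03125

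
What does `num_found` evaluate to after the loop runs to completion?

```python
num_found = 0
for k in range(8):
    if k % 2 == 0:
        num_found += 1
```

Let's trace through this code step by step.

Initialize: num_found = 0
Entering loop: for k in range(8):
After iteration 1: k = 0, num_found = 1
After iteration 2: k = 1, num_found = 1
After iteration 3: k = 2, num_found = 2
After iteration 4: k = 3, num_found = 2
After iteration 5: k = 4, num_found = 3
After iteration 6: k = 5, num_found = 3
After iteration 7: k = 6, num_found = 4
After iteration 8: k = 7, num_found = 4
Loop ends.

Final answer: 4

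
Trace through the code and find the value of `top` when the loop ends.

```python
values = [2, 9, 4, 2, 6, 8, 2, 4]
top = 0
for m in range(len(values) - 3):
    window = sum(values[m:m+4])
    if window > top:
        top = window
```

Let's trace through this code step by step.

Initialize: values = [2, 9, 4, 2, 6, 8, 2, 4]
Initialize: top = 0
Entering loop: for m in range(len(values) - 3):
After iteration 1: m = 0, top = 17, window = 17
After iteration 2: m = 1, top = 21, window = 21
After iteration 3: m = 2, top = 21, window = 20
After iteration 4: m = 3, top = 21, window = 18
After iteration 5: m = 4, top = 21, window = 20
Loop ends.

Final answer: 21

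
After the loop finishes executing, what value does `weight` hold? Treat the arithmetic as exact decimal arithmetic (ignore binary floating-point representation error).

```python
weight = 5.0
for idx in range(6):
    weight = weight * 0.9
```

Let's trace through this code step by step.

Initialize: weight = 5.0
Entering loop: for idx in range(6):
After iteration 1: idx = 0, weight = 4.5
After iteration 2: idx = 1, weight = 4.05
After iteration 3: idx = 2, weight = 3.645
After iteration 4: idx = 3, weight = 3.2805
After iteration 5: idx = 4, weight = 2.95245
After iteration 6: idx = 5, weight = 2.657205
Loop ends.

Final answer: 2.657205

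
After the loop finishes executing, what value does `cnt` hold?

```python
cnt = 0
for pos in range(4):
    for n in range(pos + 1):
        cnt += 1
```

Let's trace through this code step by step.

Initialize: cnt = 0
Entering loop: for pos in range(4):
After iteration 1: pos = 0, cnt = 1, n = 0
After iteration 2: pos = 1, cnt = 3, n = 1
After iteration 3: pos = 2, cnt = 6, n = 2
After iteration 4: pos = 3, cnt = 10, n = 3
Loop ends.

Final answer: 10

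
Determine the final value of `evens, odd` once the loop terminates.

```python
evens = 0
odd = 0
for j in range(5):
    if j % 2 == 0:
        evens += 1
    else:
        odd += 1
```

Let's trace through this code step by step.

Initialize: evens = 0
Initialize: odd = 0
Entering loop: for j in range(5):
After iteration 1: j = 0, evens = 1, odd = 0
After iteration 2: j = 1, evens = 1, odd = 1
After iteration 3: j = 2, evens = 2, odd = 1
After iteration 4: j = 3, evens = 2, odd = 2
After iteration 5: j = 4, evens = 3, odd = 2
Loop ends.

Final answer: 3, 2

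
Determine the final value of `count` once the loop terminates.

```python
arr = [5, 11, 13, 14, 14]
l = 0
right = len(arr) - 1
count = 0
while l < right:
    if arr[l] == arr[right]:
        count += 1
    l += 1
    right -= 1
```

Let's trace through this code step by step.

Initialize: arr = [5, 11, 13, 14, 14]
Initialize: l = 0
Initialize: right = 4
Initialize: count = 0
Entering loop: while l < right:
After iteration 1: l = 1, right = 3, count = 0
After iteration 2: l = 2, right = 2, count = 0
Loop ends.

Final answer: 0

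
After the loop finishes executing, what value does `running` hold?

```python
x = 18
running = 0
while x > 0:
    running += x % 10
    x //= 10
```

Let's trace through this code step by step.

Initialize: x = 18
Initialize: running = 0
Entering loop: while x > 0:
After iteration 1: x = 1, running = 8
After iteration 2: x = 0, running = 9
Loop ends.

Final answer: 9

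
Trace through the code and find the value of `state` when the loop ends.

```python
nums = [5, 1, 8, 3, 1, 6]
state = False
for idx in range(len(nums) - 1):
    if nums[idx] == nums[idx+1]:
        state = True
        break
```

Let's trace through this code step by step.

Initialize: nums = [5, 1, 8, 3, 1, 6]
Initialize: state = False
Entering loop: for idx in range(len(nums) - 1):
After iteration 1: idx = 0, state = False
After iteration 2: idx = 1, state = False
After iteration 3: idx = 2, state = False
After iteration 4: idx = 3, state = False
After iteration 5: idx = 4, state = False
Loop ends.

Final answer: False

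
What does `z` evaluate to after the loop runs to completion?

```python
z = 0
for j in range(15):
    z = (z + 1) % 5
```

Let's trace through this code step by step.

Initialize: z = 0
Entering loop: for j in range(15):
After iteration 1: j = 0, z = 1
After iteration 2: j = 1, z = 2
After iteration 3: j = 2, z = 3
After iteration 4: j = 3, z = 4
After iteration 5: j = 4, z = 0
After iteration 6: j = 5, z = 1
After iteration 7: j = 6, z = 2
After iteration 8: j = 7, z = 3
After iteration 9: j = 8, z = 4
After iteration 10: j = 9, z = 0
After iteration 11: j = 10, z = 1
After iteration 12: j = 11, z = 2
After iteration 13: j = 12, z = 3
After iteration 14: j = 13, z = 4
After iteration 15: j = 14, z = 0
Loop ends.

Final answer: 0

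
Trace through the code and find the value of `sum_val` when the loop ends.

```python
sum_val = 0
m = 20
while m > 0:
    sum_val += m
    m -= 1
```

Let's trace through this code step by step.

Initialize: sum_val = 0
Initialize: m = 20
Entering loop: while m > 0:
After iteration 1: sum_val = 20, m = 19
After iteration 2: sum_val = 39, m = 18
After iteration 3: sum_val = 57, m = 17
After iteration 4: sum_val = 74, m = 16
After iteration 5: sum_val = 90, m = 15
After iteration 6: sum_val = 105, m = 14
After iteration 7: sum_val = 119, m = 13
After iteration 8: sum_val = 132, m = 12
After iteration 9: sum_val = 144, m = 11
After iteration 10: sum_val = 155, m = 10
After iteration 11: sum_val = 165, m = 9
After iteration 12: sum_val = 174, m = 8
After iteration 13: sum_val = 182, m = 7
After iteration 14: sum_val = 189, m = 6
After iteration 15: sum_val = 195, m = 5
After iteration 16: sum_val = 200, m = 4
After iteration 17: sum_val = 204, m = 3
After iteration 18: sum_val = 207, m = 2
After iteration 19: sum_val = 209, m = 1
After iteration 20: sum_val = 210, m = 0
Loop ends.

Final answer: 210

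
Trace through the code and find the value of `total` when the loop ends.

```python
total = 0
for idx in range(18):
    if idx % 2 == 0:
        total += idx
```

Let's trace through this code step by step.

Initialize: total = 0
Entering loop: for idx in range(18):
After iteration 1: idx = 0, total = 0
After iteration 2: idx = 1, total = 0
After iteration 3: idx = 2, total = 2
After iteration 4: idx = 3, total = 2
After iteration 5: idx = 4, total = 6
After iteration 6: idx = 5, total = 6
After iteration 7: idx = 6, total = 12
After iteration 8: idx = 7, total = 12
After iteration 9: idx = 8, total = 20
After iteration 10: idx = 9, total = 20
After iteration 11: idx = 10, total = 30
After iteration 12: idx = 11, total = 30
After iteration 13: idx = 12, total = 42
After iteration 14: idx = 13, total = 42
After iteration 15: idx = 14, total = 56
After iteration 16: idx = 15, total = 56
After iteration 17: idx = 16, total = 72
After iteration 18: idx = 17, total = 72
Loop ends.

Final answer: 72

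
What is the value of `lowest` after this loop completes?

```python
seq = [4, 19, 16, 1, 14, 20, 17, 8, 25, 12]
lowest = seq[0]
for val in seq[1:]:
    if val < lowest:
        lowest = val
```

Let's trace through this code step by step.

Initialize: seq = [4, 19, 16, 1, 14, 20, 17, 8, 25, 12]
Initialize: lowest = 4
Entering loop: for val in seq[1:]:
After iteration 1: val = 19, lowest = 4
After iteration 2: val = 16, lowest = 4
After iteration 3: val = 1, lowest = 1
After iteration 4: val = 14, lowest = 1
After iteration 5: val = 20, lowest = 1
After iteration 6: val = 17, lowest = 1
After iteration 7: val = 8, lowest = 1
After iteration 8: val = 25, lowest = 1
After iteration 9: val = 12, lowest = 1
Loop ends.

Final answer: 1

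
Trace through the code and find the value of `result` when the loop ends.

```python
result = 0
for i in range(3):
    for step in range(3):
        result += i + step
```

Let's trace through this code step by step.

Initialize: result = 0
Entering loop: for i in range(3):
After iteration 1: i = 0, result = 3
After iteration 2: i = 1, result = 9
After iteration 3: i = 2, result = 18
Loop ends.

Final answer: 18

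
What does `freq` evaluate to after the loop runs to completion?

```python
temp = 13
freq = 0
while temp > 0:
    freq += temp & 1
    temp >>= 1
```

Let's trace through this code step by step.

Initialize: temp = 13
Initialize: freq = 0
Entering loop: while temp > 0:
After iteration 1: temp = 6, freq = 1
After iteration 2: temp = 3, freq = 1
After iteration 3: temp = 1, freq = 2
After iteration 4: temp = 0, freq = 3
Loop ends.

Final answer: 3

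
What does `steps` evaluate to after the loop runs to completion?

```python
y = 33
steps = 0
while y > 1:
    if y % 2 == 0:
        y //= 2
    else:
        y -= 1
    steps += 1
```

Let's trace through this code step by step.

Initialize: y = 33
Initialize: steps = 0
Entering loop: while y > 1:
After iteration 1: y = 32, steps = 1
After iteration 2: y = 16, steps = 2
After iteration 3: y = 8, steps = 3
After iteration 4: y = 4, steps = 4
After iteration 5: y = 2, steps = 5
After iteration 6: y = 1, steps = 6
Loop ends.

Final answer: 6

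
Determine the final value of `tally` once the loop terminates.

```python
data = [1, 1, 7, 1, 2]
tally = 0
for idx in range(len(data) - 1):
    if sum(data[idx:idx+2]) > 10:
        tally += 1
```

Let's trace through this code step by step.

Initialize: data = [1, 1, 7, 1, 2]
Initialize: tally = 0
Entering loop: for idx in range(len(data) - 1):
After iteration 1: idx = 0, tally = 0
After iteration 2: idx = 1, tally = 0
After iteration 3: idx = 2, tally = 0
After iteration 4: idx = 3, tally = 0
Loop ends.

Final answer: 0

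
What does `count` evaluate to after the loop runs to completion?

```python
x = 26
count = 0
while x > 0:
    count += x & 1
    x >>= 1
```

Let's trace through this code step by step.

Initialize: x = 26
Initialize: count = 0
Entering loop: while x > 0:
After iteration 1: x = 13, count = 0
After iteration 2: x = 6, count = 1
After iteration 3: x = 3, count = 1
After iteration 4: x = 1, count = 2
After iteration 5: x = 0, count = 3
Loop ends.

Final answer: 3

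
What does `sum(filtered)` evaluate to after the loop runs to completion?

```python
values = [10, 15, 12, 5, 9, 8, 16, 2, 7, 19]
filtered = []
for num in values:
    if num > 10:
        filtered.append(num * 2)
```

Let's trace through this code step by step.

Initialize: values = [10, 15, 12, 5, 9, 8, 16, 2, 7, 19]
Initialize: filtered = []
Entering loop: for num in values:
After iteration 1: num = 10, filtered = []
After iteration 2: num = 15, filtered = [30]
After iteration 3: num = 12, filtered = [30, 24]
After iteration 4: num = 5, filtered = [30, 24]
After iteration 5: num = 9, filtered = [30, 24]
After iteration 6: num = 8, filtered = [30, 24]
After iteration 7: num = 16, filtered = [30, 24, 32]
After iteration 8: num = 2, filtered = [30, 24, 32]
After iteration 9: num = 7, filtered = [30, 24, 32]
After iteration 10: num = 19, filtered = [30, 24, 32, 38]
Loop ends.
sum(filtered) = 124

Final answer: 124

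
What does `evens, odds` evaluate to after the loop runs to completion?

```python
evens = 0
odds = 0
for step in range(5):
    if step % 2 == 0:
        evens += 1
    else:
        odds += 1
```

Let's trace through this code step by step.

Initialize: evens = 0
Initialize: odds = 0
Entering loop: for step in range(5):
After iteration 1: step = 0, evens = 1, odds = 0
After iteration 2: step = 1, evens = 1, odds = 1
After iteration 3: step = 2, evens = 2, odds = 1
After iteration 4: step = 3, evens = 2, odds = 2
After iteration 5: step = 4, evens = 3, odds = 2
Loop ends.

Final answer: 3, 2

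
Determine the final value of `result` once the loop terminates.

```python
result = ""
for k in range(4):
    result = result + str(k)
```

Let's trace through this code step by step.

Initialize: result = ''
Entering loop: for k in range(4):
After iteration 1: k = 0, result = '0'
After iteration 2: k = 1, result = '01'
After iteration 3: k = 2, result = '012'
After iteration 4: k = 3, result = '0123'
Loop ends.

Final answer: '0123'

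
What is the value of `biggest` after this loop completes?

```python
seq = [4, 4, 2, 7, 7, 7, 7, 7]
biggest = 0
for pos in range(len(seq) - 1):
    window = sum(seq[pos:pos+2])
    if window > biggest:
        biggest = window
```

Let's trace through this code step by step.

Initialize: seq = [4, 4, 2, 7, 7, 7, 7, 7]
Initialize: biggest = 0
Entering loop: for pos in range(len(seq) - 1):
After iteration 1: pos = 0, biggest = 8, window = 8
After iteration 2: pos = 1, biggest = 8, window = 6
After iteration 3: pos = 2, biggest = 9, window = 9
After iteration 4: pos = 3, biggest = 14, window = 14
After iteration 5: pos = 4, biggest = 14, window = 14
After iteration 6: pos = 5, biggest = 14, window = 14
After iteration 7: pos = 6, biggest = 14, window = 14
Loop ends.

Final answer: 14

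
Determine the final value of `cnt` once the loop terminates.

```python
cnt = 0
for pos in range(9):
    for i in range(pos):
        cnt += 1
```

Let's trace through this code step by step.

Initialize: cnt = 0
Entering loop: for pos in range(9):
After iteration 1: pos = 0, cnt = 0
After iteration 2: pos = 1, cnt = 1, i = 0
After iteration 3: pos = 2, cnt = 3, i = 1
After iteration 4: pos = 3, cnt = 6, i = 2
After iteration 5: pos = 4, cnt = 10, i = 3
After iteration 6: pos = 5, cnt = 15, i = 4
After iteration 7: pos = 6, cnt = 21, i = 5
After iteration 8: pos = 7, cnt = 28, i = 6
After iteration 9: pos = 8, cnt = 36, i = 7
Loop ends.

Final answer: 36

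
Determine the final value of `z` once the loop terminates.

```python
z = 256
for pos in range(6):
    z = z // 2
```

Let's trace through this code step by step.

Initialize: z = 256
Entering loop: for pos in range(6):
After iteration 1: pos = 0, z = 128
After iteration 2: pos = 1, z = 64
After iteration 3: pos = 2, z = 32
After iteration 4: pos = 3, z = 16
After iteration 5: pos = 4, z = 8
After iteration 6: pos = 5, z = 4
Loop ends.

Final answer: 4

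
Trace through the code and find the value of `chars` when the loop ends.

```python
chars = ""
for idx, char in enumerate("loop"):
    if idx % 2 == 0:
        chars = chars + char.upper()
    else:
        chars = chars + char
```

Let's trace through this code step by step.

Initialize: chars = ''
Entering loop: for idx, char in enumerate("loop"):
After iteration 1: idx = 0, char = 'l', chars = 'L'
After iteration 2: idx = 1, char = 'o', chars = 'Lo'
After iteration 3: idx = 2, char = 'o', chars = 'LoO'
After iteration 4: idx = 3, char = 'p', chars = 'LoOp'
Loop ends.

Final answer: 'LoOp'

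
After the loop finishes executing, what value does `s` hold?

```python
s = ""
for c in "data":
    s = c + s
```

Let's trace through this code step by step.

Initialize: s = ''
Entering loop: for c in "data":
After iteration 1: c = 'd', s = 'd'
After iteration 2: c = 'a', s = 'ad'
After iteration 3: c = 't', s = 'tad'
After iteration 4: c = 'a', s = 'atad'
Loop ends.

Final answer: 'atad'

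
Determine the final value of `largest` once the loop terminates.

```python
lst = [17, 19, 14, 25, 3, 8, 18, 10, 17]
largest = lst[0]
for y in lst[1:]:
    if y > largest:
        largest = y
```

Let's trace through this code step by step.

Initialize: lst = [17, 19, 14, 25, 3, 8, 18, 10, 17]
Initialize: largest = 17
Entering loop: for y in lst[1:]:
After iteration 1: y = 19, largest = 19
After iteration 2: y = 14, largest = 19
After iteration 3: y = 25, largest = 25
After iteration 4: y = 3, largest = 25
After iteration 5: y = 8, largest = 25
After iteration 6: y = 18, largest = 25
After iteration 7: y = 10, largest = 25
After iteration 8: y = 17, largest = 25
Loop ends.

Final answer: 25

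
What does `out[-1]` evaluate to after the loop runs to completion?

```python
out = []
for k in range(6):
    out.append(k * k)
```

Let's trace through this code step by step.

Initialize: out = []
Entering loop: for k in range(6):
After iteration 1: k = 0, out = [0]
After iteration 2: k = 1, out = [0, 1]
After iteration 3: k = 2, out = [0, 1, 4]
After iteration 4: k = 3, out = [0, 1, 4, 9]
After iteration 5: k = 4, out = [0, 1, 4, 9, 16]
After iteration 6: k = 5, out = [0, 1, 4, 9, 16, 25]
Loop ends.
out[-1] = 25

Final answer: 25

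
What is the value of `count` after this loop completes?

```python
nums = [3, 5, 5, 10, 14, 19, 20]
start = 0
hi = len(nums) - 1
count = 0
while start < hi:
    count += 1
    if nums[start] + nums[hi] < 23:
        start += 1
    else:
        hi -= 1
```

Let's trace through this code step by step.

Initialize: nums = [3, 5, 5, 10, 14, 19, 20]
Initialize: start = 0
Initialize: hi = 6
Initialize: count = 0
Entering loop: while start < hi:
After iteration 1: start = 0, hi = 5, count = 1
After iteration 2: start = 1, hi = 5, count = 2
After iteration 3: start = 1, hi = 4, count = 3
After iteration 4: start = 2, hi = 4, count = 4
After iteration 5: start = 3, hi = 4, count = 5
After iteration 6: start = 3, hi = 3, count = 6
Loop ends.

Final answer: 6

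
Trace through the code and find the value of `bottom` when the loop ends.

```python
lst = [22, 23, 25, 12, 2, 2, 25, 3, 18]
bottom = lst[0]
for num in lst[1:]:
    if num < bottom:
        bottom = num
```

Let's trace through this code step by step.

Initialize: lst = [22, 23, 25, 12, 2, 2, 25, 3, 18]
Initialize: bottom = 22
Entering loop: for num in lst[1:]:
After iteration 1: num = 23, bottom = 22
After iteration 2: num = 25, bottom = 22
After iteration 3: num = 12, bottom = 12
After iteration 4: num = 2, bottom = 2
After iteration 5: num = 2, bottom = 2
After iteration 6: num = 25, bottom = 2
After iteration 7: num = 3, bottom = 2
After iteration 8: num = 18, bottom = 2
Loop ends.

Final answer: 2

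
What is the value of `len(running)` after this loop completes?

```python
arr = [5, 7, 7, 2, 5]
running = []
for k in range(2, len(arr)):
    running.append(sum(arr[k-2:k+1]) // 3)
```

Let's trace through this code step by step.

Initialize: arr = [5, 7, 7, 2, 5]
Initialize: running = []
Entering loop: for k in range(2, len(arr)):
After iteration 1: k = 2, running = [6]
After iteration 2: k = 3, running = [6, 5]
After iteration 3: k = 4, running = [6, 5, 4]
Loop ends.
len(running) = 3

Final answer: 3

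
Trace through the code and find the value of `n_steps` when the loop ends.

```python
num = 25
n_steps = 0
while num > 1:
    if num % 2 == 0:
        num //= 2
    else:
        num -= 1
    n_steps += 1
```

Let's trace through this code step by step.

Initialize: num = 25
Initialize: n_steps = 0
Entering loop: while num > 1:
After iteration 1: num = 24, n_steps = 1
After iteration 2: num = 12, n_steps = 2
After iteration 3: num = 6, n_steps = 3
After iteration 4: num = 3, n_steps = 4
After iteration 5: num = 2, n_steps = 5
After iteration 6: num = 1, n_steps = 6
Loop ends.

Final answer: 6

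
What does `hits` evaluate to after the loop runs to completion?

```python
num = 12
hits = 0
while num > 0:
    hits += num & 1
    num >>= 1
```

Let's trace through this code step by step.

Initialize: num = 12
Initialize: hits = 0
Entering loop: while num > 0:
After iteration 1: num = 6, hits = 0
After iteration 2: num = 3, hits = 0
After iteration 3: num = 1, hits = 1
After iteration 4: num = 0, hits = 2
Loop ends.

Final answer: 2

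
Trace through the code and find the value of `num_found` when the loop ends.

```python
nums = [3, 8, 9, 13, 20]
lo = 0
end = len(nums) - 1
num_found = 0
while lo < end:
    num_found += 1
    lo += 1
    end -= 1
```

Let's trace through this code step by step.

Initialize: nums = [3, 8, 9, 13, 20]
Initialize: lo = 0
Initialize: end = 4
Initialize: num_found = 0
Entering loop: while lo < end:
After iteration 1: lo = 1, end = 3, num_found = 1
After iteration 2: lo = 2, end = 2, num_found = 2
Loop ends.

Final answer: 2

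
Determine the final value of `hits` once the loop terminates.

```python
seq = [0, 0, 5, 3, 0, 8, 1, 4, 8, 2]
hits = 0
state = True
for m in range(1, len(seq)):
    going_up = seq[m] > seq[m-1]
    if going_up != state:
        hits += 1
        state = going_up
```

Let's trace through this code step by step.

Initialize: seq = [0, 0, 5, 3, 0, 8, 1, 4, 8, 2]
Initialize: hits = 0
Initialize: state = True
Entering loop: for m in range(1, len(seq)):
After iteration 1: m = 1, hits = 1, state = False, going_up = False
After iteration 2: m = 2, hits = 2, state = True, going_up = True
After iteration 3: m = 3, hits = 3, state = False, going_up = False
After iteration 4: m = 4, hits = 3, state = False, going_up = False
After iteration 5: m = 5, hits = 4, state = True, going_up = True
After iteration 6: m = 6, hits = 5, state = False, going_up = False
After iteration 7: m = 7, hits = 6, state = True, going_up = True
After iteration 8: m = 8, hits = 6, state = True, going_up = True
After iteration 9: m = 9, hits = 7, state = False, going_up = False
Loop ends.

Final answer: 7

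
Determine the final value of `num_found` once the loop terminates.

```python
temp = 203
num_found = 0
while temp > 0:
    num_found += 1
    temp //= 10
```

Let's trace through this code step by step.

Initialize: temp = 203
Initialize: num_found = 0
Entering loop: while temp > 0:
After iteration 1: temp = 20, num_found = 1
After iteration 2: temp = 2, num_found = 2
After iteration 3: temp = 0, num_found = 3
Loop ends.

Final answer: 3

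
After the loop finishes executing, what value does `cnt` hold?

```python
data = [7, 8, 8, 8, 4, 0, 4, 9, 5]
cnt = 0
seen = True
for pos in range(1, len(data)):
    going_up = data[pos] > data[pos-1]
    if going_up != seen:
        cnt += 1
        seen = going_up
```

Let's trace through this code step by step.

Initialize: data = [7, 8, 8, 8, 4, 0, 4, 9, 5]
Initialize: cnt = 0
Initialize: seen = True
Entering loop: for pos in range(1, len(data)):
After iteration 1: pos = 1, cnt = 0, seen = True, going_up = True
After iteration 2: pos = 2, cnt = 1, seen = False, going_up = False
After iteration 3: pos = 3, cnt = 1, seen = False, going_up = False
After iteration 4: pos = 4, cnt = 1, seen = False, going_up = False
After iteration 5: pos = 5, cnt = 1, seen = False, going_up = False
After iteration 6: pos = 6, cnt = 2, seen = True, going_up = True
After iteration 7: pos = 7, cnt = 2, seen = True, going_up = True
After iteration 8: pos = 8, cnt = 3, seen = False, going_up = False
Loop ends.

Final answer: 3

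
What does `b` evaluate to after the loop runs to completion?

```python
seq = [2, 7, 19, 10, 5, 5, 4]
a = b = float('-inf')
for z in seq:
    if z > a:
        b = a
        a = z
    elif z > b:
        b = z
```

Let's trace through this code step by step.

Initialize: seq = [2, 7, 19, 10, 5, 5, 4]
Initialize: a = -inf
Initialize: b = -inf
Entering loop: for z in seq:
After iteration 1: z = 2, a = 2, b = -inf
After iteration 2: z = 7, a = 7, b = 2
After iteration 3: z = 19, a = 19, b = 7
After iteration 4: z = 10, a = 19, b = 10
After iteration 5: z = 5, a = 19, b = 10
After iteration 6: z = 5, a = 19, b = 10
After iteration 7: z = 4, a = 19, b = 10
Loop ends.

Final answer: 10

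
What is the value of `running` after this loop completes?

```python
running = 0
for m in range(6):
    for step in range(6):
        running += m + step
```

Let's trace through this code step by step.

Initialize: running = 0
Entering loop: for m in range(6):
After iteration 1: m = 0, running = 15
After iteration 2: m = 1, running = 36
After iteration 3: m = 2, running = 63
After iteration 4: m = 3, running = 96
After iteration 5: m = 4, running = 135
After iteration 6: m = 5, running = 180
Loop ends.

Final answer: 180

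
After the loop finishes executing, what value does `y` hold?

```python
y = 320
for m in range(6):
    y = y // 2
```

Let's trace through this code step by step.

Initialize: y = 320
Entering loop: for m in range(6):
After iteration 1: m = 0, y = 160
After iteration 2: m = 1, y = 80
After iteration 3: m = 2, y = 40
After iteration 4: m = 3, y = 20
After iteration 5: m = 4, y = 10
After iteration 6: m = 5, y = 5
Loop ends.

Final answer: 5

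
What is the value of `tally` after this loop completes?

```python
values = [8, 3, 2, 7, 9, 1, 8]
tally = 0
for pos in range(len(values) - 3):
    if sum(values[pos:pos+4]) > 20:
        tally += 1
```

Let's trace through this code step by step.

Initialize: values = [8, 3, 2, 7, 9, 1, 8]
Initialize: tally = 0
Entering loop: for pos in range(len(values) - 3):
After iteration 1: pos = 0, tally = 0
After iteration 2: pos = 1, tally = 1
After iteration 3: pos = 2, tally = 1
After iteration 4: pos = 3, tally = 2
Loop ends.

Final answer: 2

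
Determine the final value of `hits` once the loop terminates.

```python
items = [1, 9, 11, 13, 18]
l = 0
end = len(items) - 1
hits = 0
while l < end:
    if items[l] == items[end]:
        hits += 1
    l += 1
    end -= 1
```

Let's trace through this code step by step.

Initialize: items = [1, 9, 11, 13, 18]
Initialize: l = 0
Initialize: end = 4
Initialize: hits = 0
Entering loop: while l < end:
After iteration 1: l = 1, end = 3, hits = 0
After iteration 2: l = 2, end = 2, hits = 0
Loop ends.

Final answer: 0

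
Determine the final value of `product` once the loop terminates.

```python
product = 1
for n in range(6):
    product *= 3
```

Let's trace through this code step by step.

Initialize: product = 1
Entering loop: for n in range(6):
After iteration 1: n = 0, product = 3
After iteration 2: n = 1, product = 9
After iteration 3: n = 2, product = 27
After iteration 4: n = 3, product = 81
After iteration 5: n = 4, product = 243
After iteration 6: n = 5, product = 729
Loop ends.

Final answer: 729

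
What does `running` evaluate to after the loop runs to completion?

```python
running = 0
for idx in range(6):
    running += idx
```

Let's trace through this code step by step.

Initialize: running = 0
Entering loop: for idx in range(6):
After iteration 1: idx = 0, running = 0
After iteration 2: idx = 1, running = 1
After iteration 3: idx = 2, running = 3
After iteration 4: idx = 3, running = 6
After iteration 5: idx = 4, running = 10
After iteration 6: idx = 5, running = 15
Loop ends.

Final answer: 15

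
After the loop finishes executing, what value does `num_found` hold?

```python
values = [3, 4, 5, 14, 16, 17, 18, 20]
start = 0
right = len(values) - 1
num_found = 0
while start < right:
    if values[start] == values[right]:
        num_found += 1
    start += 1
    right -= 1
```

Let's trace through this code step by step.

Initialize: values = [3, 4, 5, 14, 16, 17, 18, 20]
Initialize: start = 0
Initialize: right = 7
Initialize: num_found = 0
Entering loop: while start < right:
After iteration 1: start = 1, right = 6, num_found = 0
After iteration 2: start = 2, right = 5, num_found = 0
After iteration 3: start = 3, right = 4, num_found = 0
After iteration 4: start = 4, right = 3, num_found = 0
Loop ends.

Final answer: 0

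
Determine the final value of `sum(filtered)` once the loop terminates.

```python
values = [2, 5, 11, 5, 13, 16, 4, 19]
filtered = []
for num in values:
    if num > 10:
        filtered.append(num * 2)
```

Let's trace through this code step by step.

Initialize: values = [2, 5, 11, 5, 13, 16, 4, 19]
Initialize: filtered = []
Entering loop: for num in values:
After iteration 1: num = 2, filtered = []
After iteration 2: num = 5, filtered = []
After iteration 3: num = 11, filtered = [22]
After iteration 4: num = 5, filtered = [22]
After iteration 5: num = 13, filtered = [22, 26]
After iteration 6: num = 16, filtered = [22, 26, 32]
After iteration 7: num = 4, filtered = [22, 26, 32]
After iteration 8: num = 19, filtered = [22, 26, 32, 38]
Loop ends.
sum(filtered) = 118

Final answer: 118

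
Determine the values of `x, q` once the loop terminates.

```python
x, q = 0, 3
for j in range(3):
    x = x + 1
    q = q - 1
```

Let's trace through this code step by step.

Initialize: x = 0
Initialize: q = 3
Entering loop: for j in range(3):
After iteration 1: j = 0, x = 1, q = 2
After iteration 2: j = 1, x = 2, q = 1
After iteration 3: j = 2, x = 3, q = 0
Loop ends.

Final answer: 3, 0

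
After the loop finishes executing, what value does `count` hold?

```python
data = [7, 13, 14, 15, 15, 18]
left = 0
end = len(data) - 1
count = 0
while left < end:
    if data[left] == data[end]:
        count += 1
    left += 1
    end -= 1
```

Let's trace through this code step by step.

Initialize: data = [7, 13, 14, 15, 15, 18]
Initialize: left = 0
Initialize: end = 5
Initialize: count = 0
Entering loop: while left < end:
After iteration 1: left = 1, end = 4, count = 0
After iteration 2: left = 2, end = 3, count = 0
After iteration 3: left = 3, end = 2, count = 0
Loop ends.

Final answer: 0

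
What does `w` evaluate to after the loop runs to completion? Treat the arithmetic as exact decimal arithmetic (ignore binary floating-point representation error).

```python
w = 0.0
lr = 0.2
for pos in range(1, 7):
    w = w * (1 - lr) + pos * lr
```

Let's trace through this code step by step.

Initialize: w = 0.0
Initialize: lr = 0.2
Entering loop: for pos in range(1, 7):
After iteration 1: pos = 1, w = 0.2
After iteration 2: pos = 2, w = 0.56
After iteration 3: pos = 3, w = 1.048
After iteration 4: pos = 4, w = 1.6384
After iteration 5: pos = 5, w = 2.31072
After iteration 6: pos = 6, w = 3.048576
Loop ends.

Final answer: 3.048576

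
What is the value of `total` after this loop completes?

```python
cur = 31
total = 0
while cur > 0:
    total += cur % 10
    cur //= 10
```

Let's trace through this code step by step.

Initialize: cur = 31
Initialize: total = 0
Entering loop: while cur > 0:
After iteration 1: cur = 3, total = 1
After iteration 2: cur = 0, total = 4
Loop ends.

Final answer: 4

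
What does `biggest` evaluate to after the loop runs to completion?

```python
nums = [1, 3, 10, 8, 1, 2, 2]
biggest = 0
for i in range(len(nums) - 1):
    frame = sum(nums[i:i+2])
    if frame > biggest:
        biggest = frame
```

Let's trace through this code step by step.

Initialize: nums = [1, 3, 10, 8, 1, 2, 2]
Initialize: biggest = 0
Entering loop: for i in range(len(nums) - 1):
After iteration 1: i = 0, biggest = 4, frame = 4
After iteration 2: i = 1, biggest = 13, frame = 13
After iteration 3: i = 2, biggest = 18, frame = 18
After iteration 4: i = 3, biggest = 18, frame = 9
After iteration 5: i = 4, biggest = 18, frame = 3
After iteration 6: i = 5, biggest = 18, frame = 4
Loop ends.

Final answer: 18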